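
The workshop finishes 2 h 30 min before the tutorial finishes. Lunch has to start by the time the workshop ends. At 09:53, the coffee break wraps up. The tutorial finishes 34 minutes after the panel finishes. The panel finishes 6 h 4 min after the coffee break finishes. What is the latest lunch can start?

The panel ends at 09:53 + 364 min = 15:57.
The tutorial ends at 15:57 + 34 min = 16:31.
The workshop ends at 16:31 − 150 min = 14:01.
Lunch is bounded by the workshop, so the latest it can start is 14:01.

14:01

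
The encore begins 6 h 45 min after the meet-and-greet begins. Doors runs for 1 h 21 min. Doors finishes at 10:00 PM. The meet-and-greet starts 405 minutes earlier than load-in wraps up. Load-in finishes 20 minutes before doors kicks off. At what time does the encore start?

Doors starts at 10:00 PM − 81 min = 8:39 PM.
Load-in ends at 8:39 PM − 20 min = 8:19 PM.
The meet-and-greet starts at 8:19 PM − 405 min = 1:34 PM.
The encore starts at 1:34 PM + 405 min = 8:19 PM.

8:19 PM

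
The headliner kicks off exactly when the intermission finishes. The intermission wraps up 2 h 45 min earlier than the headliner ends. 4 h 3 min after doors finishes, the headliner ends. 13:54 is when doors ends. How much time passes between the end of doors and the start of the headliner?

1 hour 18 minutes

The headliner ends at 13:54 + 243 min = 17:57.
The intermission ends at 17:57 − 165 min = 15:12.
So the headliner starts at 15:12.
From 13:54 to 15:12 is 1 hour 18 minutes.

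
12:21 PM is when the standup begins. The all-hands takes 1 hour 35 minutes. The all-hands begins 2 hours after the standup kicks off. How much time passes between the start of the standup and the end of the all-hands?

The all-hands starts at 12:21 PM + 120 min = 2:21 PM.
The all-hands ends at 2:21 PM + 95 min = 3:56 PM.
From 12:21 PM to 3:56 PM is 215 minutes.

215 minutes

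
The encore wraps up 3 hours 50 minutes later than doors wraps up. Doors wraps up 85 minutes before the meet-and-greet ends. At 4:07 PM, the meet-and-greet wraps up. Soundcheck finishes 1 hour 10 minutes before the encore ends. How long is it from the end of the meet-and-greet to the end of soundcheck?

1 h 15 min

Doors ends at 4:07 PM − 85 min = 2:42 PM.
The encore ends at 2:42 PM + 230 min = 6:32 PM.
Soundcheck ends at 6:32 PM − 70 min = 5:22 PM.
From 4:07 PM to 5:22 PM is 1 h 15 min.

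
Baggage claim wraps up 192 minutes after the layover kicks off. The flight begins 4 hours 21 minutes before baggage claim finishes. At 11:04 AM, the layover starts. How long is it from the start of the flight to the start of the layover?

1 h 9 min

Baggage claim ends at 11:04 AM + 192 min = 2:16 PM.
The flight starts at 2:16 PM − 261 min = 9:55 AM.
From 9:55 AM to 11:04 AM is 1 h 9 min.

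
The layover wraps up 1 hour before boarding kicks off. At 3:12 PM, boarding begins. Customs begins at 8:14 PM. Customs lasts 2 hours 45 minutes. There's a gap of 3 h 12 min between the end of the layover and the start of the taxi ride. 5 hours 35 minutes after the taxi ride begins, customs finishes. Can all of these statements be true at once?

The layover ends at 3:12 PM − 60 min = 2:12 PM.
The taxi ride starts at 2:12 PM + 192 min = 5:24 PM.
Customs ends at 5:24 PM + 335 min = 10:59 PM.
Customs starts at 10:59 PM − 165 min = 8:14 PM.
That matches the stated 8:14 PM, so the schedule is consistent.

Yes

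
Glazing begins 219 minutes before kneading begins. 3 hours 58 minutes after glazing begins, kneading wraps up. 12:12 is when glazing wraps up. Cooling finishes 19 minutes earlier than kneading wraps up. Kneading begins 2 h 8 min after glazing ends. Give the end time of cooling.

Kneading starts at 12:12 + 128 min = 14:20.
Glazing starts at 14:20 − 219 min = 10:41.
Kneading ends at 10:41 + 238 min = 14:39.
Cooling ends at 14:39 − 19 min = 14:20.

14:20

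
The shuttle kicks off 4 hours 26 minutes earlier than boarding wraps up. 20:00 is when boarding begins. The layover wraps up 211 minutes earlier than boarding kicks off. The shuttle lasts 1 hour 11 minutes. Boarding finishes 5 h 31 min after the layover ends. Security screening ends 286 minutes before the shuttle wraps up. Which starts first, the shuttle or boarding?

The layover ends at 20:00 − 211 min = 16:29.
Boarding ends at 16:29 + 331 min = 22:00.
The shuttle starts at 22:00 − 266 min = 17:34.
The shuttle starts at 17:34 and boarding starts at 20:00, so the shuttle is first.

the shuttle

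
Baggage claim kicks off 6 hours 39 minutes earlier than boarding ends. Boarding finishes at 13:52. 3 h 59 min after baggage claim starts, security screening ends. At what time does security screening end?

Baggage claim starts at 13:52 − 399 min = 07:13.
Security screening ends at 07:13 + 239 min = 11:12.

11:12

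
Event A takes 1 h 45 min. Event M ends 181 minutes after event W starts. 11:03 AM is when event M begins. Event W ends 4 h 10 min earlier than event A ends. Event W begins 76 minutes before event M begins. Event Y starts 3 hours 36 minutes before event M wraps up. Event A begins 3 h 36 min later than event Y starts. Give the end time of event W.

10:23 AM

Event W starts at 11:03 AM − 76 min = 9:47 AM.
Event M ends at 9:47 AM + 181 min = 12:48 PM.
Event Y starts at 12:48 PM − 216 min = 9:12 AM.
Event A starts at 9:12 AM + 216 min = 12:48 PM.
Event A ends at 12:48 PM + 105 min = 2:33 PM.
Event W ends at 2:33 PM − 250 min = 10:23 AM.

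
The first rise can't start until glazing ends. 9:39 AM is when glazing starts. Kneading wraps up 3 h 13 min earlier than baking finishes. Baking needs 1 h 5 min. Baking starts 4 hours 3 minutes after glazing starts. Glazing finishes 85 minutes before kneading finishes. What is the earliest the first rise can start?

10:09 AM

Baking starts at 9:39 AM + 243 min = 1:42 PM.
Baking ends at 1:42 PM + 65 min = 2:47 PM.
Kneading ends at 2:47 PM − 193 min = 11:34 AM.
Glazing ends at 11:34 AM − 85 min = 10:09 AM.
The first rise is bounded by glazing, so the earliest it can start is 10:09 AM.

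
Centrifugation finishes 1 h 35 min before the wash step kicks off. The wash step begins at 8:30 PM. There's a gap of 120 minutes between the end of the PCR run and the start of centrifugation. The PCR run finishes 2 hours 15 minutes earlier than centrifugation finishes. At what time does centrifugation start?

6:40 PM

Centrifugation ends at 8:30 PM − 95 min = 6:55 PM.
The PCR run ends at 6:55 PM − 135 min = 4:40 PM.
Centrifugation starts at 4:40 PM + 120 min = 6:40 PM.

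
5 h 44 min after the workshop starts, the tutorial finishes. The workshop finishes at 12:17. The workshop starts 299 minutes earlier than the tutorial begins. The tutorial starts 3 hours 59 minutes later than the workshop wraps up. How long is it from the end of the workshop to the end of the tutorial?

The tutorial starts at 12:17 + 239 min = 16:16.
The workshop starts at 16:16 − 299 min = 11:17.
The tutorial ends at 11:17 + 344 min = 17:01.
From 12:17 to 17:01 is 284 minutes.

284 minutes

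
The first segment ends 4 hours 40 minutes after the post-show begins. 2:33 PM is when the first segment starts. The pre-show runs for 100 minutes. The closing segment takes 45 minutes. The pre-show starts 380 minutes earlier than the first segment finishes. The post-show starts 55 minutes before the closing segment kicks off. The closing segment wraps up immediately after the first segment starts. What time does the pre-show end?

12:53 PM

The closing segment ends at 2:33 PM.
The closing segment starts at 2:33 PM − 45 min = 1:48 PM.
The post-show starts at 1:48 PM − 55 min = 12:53 PM.
The first segment ends at 12:53 PM + 280 min = 5:33 PM.
The pre-show starts at 5:33 PM − 380 min = 11:13 AM.
The pre-show ends at 11:13 AM + 100 min = 12:53 PM.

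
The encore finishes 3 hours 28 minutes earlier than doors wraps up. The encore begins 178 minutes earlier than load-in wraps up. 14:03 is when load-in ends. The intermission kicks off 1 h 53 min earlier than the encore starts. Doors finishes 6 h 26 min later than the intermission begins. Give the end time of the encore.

The encore starts at 14:03 − 178 min = 11:05.
The intermission starts at 11:05 − 113 min = 09:12.
Doors ends at 09:12 + 386 min = 15:38.
The encore ends at 15:38 − 208 min = 12:10.

12:10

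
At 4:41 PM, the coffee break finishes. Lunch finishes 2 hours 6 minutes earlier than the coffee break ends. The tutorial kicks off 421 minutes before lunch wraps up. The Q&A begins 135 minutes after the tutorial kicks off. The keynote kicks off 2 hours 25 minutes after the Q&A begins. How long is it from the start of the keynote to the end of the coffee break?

267 minutes

Lunch ends at 4:41 PM − 126 min = 2:35 PM.
The tutorial starts at 2:35 PM − 421 min = 7:34 AM.
The Q&A starts at 7:34 AM + 135 min = 9:49 AM.
The keynote starts at 9:49 AM + 145 min = 12:14 PM.
From 12:14 PM to 4:41 PM is 267 minutes.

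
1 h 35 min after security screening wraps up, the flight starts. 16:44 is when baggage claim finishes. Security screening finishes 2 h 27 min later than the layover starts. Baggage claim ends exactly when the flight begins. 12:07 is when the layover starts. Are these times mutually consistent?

Security screening ends at 12:07 + 147 min = 14:34.
The flight starts at 14:34 + 95 min = 16:09.
So baggage claim ends at 16:09.
But baggage claim is also said to end at 16:44 — a 35-minute conflict.

No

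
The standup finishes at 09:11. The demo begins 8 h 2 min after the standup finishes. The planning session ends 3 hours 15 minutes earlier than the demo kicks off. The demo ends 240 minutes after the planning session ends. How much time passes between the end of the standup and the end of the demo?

The demo starts at 09:11 + 482 min = 17:13.
The planning session ends at 17:13 − 195 min = 13:58.
The demo ends at 13:58 + 240 min = 17:58.
From 09:11 to 17:58 is 8 hours 47 minutes.

8 hours 47 minutes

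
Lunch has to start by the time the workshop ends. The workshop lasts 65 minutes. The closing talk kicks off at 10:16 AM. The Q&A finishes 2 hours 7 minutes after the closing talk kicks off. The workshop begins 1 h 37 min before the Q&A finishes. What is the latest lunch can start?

11:51 AM

The Q&A ends at 10:16 AM + 127 min = 12:23 PM.
The workshop starts at 12:23 PM − 97 min = 10:46 AM.
The workshop ends at 10:46 AM + 65 min = 11:51 AM.
Lunch is bounded by the workshop, so the latest it can start is 11:51 AM.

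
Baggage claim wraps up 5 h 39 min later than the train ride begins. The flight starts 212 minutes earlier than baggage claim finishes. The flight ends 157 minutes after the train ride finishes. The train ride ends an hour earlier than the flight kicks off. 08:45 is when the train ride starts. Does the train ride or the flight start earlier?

Baggage claim ends at 08:45 + 339 min = 14:24.
The flight starts at 14:24 − 212 min = 10:52.
The train ride starts at 08:45 and the flight starts at 10:52, so the train ride is first.

the train ride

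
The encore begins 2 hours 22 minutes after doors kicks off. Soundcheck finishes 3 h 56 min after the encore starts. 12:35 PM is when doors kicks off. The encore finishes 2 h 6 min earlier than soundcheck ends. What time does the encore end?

4:47 PM

The encore starts at 12:35 PM + 142 min = 2:57 PM.
Soundcheck ends at 2:57 PM + 236 min = 6:53 PM.
The encore ends at 6:53 PM − 126 min = 4:47 PM.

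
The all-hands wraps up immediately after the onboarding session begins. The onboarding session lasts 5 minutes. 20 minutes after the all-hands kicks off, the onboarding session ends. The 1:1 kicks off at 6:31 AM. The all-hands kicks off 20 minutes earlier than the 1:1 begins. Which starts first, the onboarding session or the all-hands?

the all-hands

The all-hands starts at 6:31 AM − 20 min = 6:11 AM.
The onboarding session ends at 6:11 AM + 20 min = 6:31 AM.
The onboarding session starts at 6:31 AM − 5 min = 6:26 AM.
The onboarding session starts at 6:26 AM and the all-hands starts at 6:11 AM, so the all-hands is first.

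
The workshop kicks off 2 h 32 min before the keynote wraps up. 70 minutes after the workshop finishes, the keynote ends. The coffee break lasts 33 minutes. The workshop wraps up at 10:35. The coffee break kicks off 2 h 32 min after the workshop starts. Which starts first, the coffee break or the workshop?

The keynote ends at 10:35 + 70 min = 11:45.
The workshop starts at 11:45 − 152 min = 09:13.
The coffee break starts at 09:13 + 152 min = 11:45.
The coffee break starts at 11:45 and the workshop starts at 09:13, so the workshop is first.

the workshop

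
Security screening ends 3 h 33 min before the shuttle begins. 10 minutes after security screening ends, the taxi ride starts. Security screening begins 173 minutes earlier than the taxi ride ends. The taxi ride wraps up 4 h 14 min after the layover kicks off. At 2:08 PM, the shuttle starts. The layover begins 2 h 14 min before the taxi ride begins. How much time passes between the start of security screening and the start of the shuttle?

4 hours 16 minutes

Security screening ends at 2:08 PM − 213 min = 10:35 AM.
The taxi ride starts at 10:35 AM + 10 min = 10:45 AM.
The layover starts at 10:45 AM − 134 min = 8:31 AM.
The taxi ride ends at 8:31 AM + 254 min = 12:45 PM.
Security screening starts at 12:45 PM − 173 min = 9:52 AM.
From 9:52 AM to 2:08 PM is 4 hours 16 minutes.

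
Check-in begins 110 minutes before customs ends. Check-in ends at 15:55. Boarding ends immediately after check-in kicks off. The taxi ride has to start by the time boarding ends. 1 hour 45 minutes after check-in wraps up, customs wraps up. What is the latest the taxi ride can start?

Customs ends at 15:55 + 105 min = 17:40.
Check-in starts at 17:40 − 110 min = 15:50.
So boarding ends at 15:50.
The taxi ride is bounded by boarding, so the latest it can start is 15:50.

15:50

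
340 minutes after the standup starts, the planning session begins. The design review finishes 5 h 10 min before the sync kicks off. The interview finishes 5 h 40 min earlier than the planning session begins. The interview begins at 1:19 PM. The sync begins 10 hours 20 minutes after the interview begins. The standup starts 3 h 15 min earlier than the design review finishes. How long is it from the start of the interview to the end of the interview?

The sync starts at 1:19 PM + 620 min = 11:39 PM.
The design review ends at 11:39 PM − 310 min = 6:29 PM.
The standup starts at 6:29 PM − 195 min = 3:14 PM.
The planning session starts at 3:14 PM + 340 min = 8:54 PM.
The interview ends at 8:54 PM − 340 min = 3:14 PM.
From 1:19 PM to 3:14 PM is 1 h 55 min.

1 h 55 min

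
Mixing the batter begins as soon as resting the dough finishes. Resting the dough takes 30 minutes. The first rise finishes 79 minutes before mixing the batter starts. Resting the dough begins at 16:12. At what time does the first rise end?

Resting the dough ends at 16:12 + 30 min = 16:42.
So mixing the batter starts at 16:42.
The first rise ends at 16:42 − 79 min = 15:23.

15:23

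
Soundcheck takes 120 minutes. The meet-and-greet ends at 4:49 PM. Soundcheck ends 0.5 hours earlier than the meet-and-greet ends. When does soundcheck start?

2:19 PM

Soundcheck ends at 4:49 PM − 30 min = 4:19 PM.
Soundcheck starts at 4:19 PM − 120 min = 2:19 PM.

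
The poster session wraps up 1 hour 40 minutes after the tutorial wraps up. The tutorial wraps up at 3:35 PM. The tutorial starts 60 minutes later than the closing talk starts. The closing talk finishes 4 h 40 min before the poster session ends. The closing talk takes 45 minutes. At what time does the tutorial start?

12:50 PM

The poster session ends at 3:35 PM + 100 min = 5:15 PM.
The closing talk ends at 5:15 PM − 280 min = 12:35 PM.
The closing talk starts at 12:35 PM − 45 min = 11:50 AM.
The tutorial starts at 11:50 AM + 60 min = 12:50 PM.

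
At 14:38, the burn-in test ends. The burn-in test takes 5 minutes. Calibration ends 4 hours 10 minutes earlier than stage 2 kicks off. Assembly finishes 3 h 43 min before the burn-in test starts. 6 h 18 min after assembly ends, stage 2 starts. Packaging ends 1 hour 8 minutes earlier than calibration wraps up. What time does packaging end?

The burn-in test starts at 14:38 − 5 min = 14:33.
Assembly ends at 14:33 − 223 min = 10:50.
Stage 2 starts at 10:50 + 378 min = 17:08.
Calibration ends at 17:08 − 250 min = 12:58.
Packaging ends at 12:58 − 68 min = 11:50.

11:50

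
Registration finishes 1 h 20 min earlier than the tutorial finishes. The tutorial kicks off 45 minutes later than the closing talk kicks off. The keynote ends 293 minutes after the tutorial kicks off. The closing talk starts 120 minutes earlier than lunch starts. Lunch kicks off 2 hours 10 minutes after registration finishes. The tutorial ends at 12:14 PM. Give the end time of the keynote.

Registration ends at 12:14 PM − 80 min = 10:54 AM.
Lunch starts at 10:54 AM + 130 min = 1:04 PM.
The closing talk starts at 1:04 PM − 120 min = 11:04 AM.
The tutorial starts at 11:04 AM + 45 min = 11:49 AM.
The keynote ends at 11:49 AM + 293 min = 4:42 PM.

4:42 PM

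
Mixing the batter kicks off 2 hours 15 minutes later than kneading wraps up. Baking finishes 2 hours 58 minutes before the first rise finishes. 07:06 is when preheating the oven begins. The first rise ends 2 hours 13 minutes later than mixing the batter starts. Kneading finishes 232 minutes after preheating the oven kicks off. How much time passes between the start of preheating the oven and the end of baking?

Kneading ends at 07:06 + 232 min = 10:58.
Mixing the batter starts at 10:58 + 135 min = 13:13.
The first rise ends at 13:13 + 133 min = 15:26.
Baking ends at 15:26 − 178 min = 12:28.
From 07:06 to 12:28 is 5 hours 22 minutes.

5 hours 22 minutes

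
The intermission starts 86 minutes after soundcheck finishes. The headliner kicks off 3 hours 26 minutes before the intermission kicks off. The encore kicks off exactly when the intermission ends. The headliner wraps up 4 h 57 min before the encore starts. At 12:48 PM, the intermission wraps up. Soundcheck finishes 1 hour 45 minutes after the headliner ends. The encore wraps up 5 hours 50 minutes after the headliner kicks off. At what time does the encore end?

The encore starts at 12:48 PM.
The headliner ends at 12:48 PM − 297 min = 7:51 AM.
Soundcheck ends at 7:51 AM + 105 min = 9:36 AM.
The intermission starts at 9:36 AM + 86 min = 11:02 AM.
The headliner starts at 11:02 AM − 206 min = 7:36 AM.
The encore ends at 7:36 AM + 350 min = 1:26 PM.

1:26 PM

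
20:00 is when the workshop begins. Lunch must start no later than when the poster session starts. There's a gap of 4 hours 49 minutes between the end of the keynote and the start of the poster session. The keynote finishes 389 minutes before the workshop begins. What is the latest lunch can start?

The keynote ends at 20:00 − 389 min = 13:31.
The poster session starts at 13:31 + 289 min = 18:20.
Lunch is bounded by the poster session, so the latest it can start is 18:20.

18:20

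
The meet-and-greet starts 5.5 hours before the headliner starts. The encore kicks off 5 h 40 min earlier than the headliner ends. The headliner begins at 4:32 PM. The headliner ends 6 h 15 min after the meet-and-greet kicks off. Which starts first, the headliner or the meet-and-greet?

the meet-and-greet

The meet-and-greet starts at 4:32 PM − 330 min = 11:02 AM.
The headliner starts at 4:32 PM and the meet-and-greet starts at 11:02 AM, so the meet-and-greet is first.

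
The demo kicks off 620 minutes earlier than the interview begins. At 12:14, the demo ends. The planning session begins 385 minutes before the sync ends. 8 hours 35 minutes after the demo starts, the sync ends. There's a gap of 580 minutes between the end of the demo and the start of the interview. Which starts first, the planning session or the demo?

the demo

The interview starts at 12:14 + 580 min = 21:54.
The demo starts at 21:54 − 620 min = 11:34.
The sync ends at 11:34 + 515 min = 20:09.
The planning session starts at 20:09 − 385 min = 13:44.
The planning session starts at 13:44 and the demo starts at 11:34, so the demo is first.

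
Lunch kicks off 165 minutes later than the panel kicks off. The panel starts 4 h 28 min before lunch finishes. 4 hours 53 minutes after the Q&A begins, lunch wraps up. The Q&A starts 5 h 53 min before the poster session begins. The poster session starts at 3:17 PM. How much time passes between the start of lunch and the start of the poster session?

The Q&A starts at 3:17 PM − 353 min = 9:24 AM.
Lunch ends at 9:24 AM + 293 min = 2:17 PM.
The panel starts at 2:17 PM − 268 min = 9:49 AM.
Lunch starts at 9:49 AM + 165 min = 12:34 PM.
From 12:34 PM to 3:17 PM is 2 h 43 min.

2 h 43 min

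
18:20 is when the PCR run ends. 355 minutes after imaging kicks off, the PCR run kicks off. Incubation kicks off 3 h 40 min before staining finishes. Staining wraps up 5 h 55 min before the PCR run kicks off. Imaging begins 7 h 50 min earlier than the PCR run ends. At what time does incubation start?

Imaging starts at 18:20 − 470 min = 10:30.
The PCR run starts at 10:30 + 355 min = 16:25.
Staining ends at 16:25 − 355 min = 10:30.
Incubation starts at 10:30 − 220 min = 06:50.

06:50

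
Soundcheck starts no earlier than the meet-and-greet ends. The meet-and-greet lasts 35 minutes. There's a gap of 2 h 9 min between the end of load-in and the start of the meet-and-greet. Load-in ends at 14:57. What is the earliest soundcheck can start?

17:41

The meet-and-greet starts at 14:57 + 129 min = 17:06.
The meet-and-greet ends at 17:06 + 35 min = 17:41.
Soundcheck is bounded by the meet-and-greet, so the earliest it can start is 17:41.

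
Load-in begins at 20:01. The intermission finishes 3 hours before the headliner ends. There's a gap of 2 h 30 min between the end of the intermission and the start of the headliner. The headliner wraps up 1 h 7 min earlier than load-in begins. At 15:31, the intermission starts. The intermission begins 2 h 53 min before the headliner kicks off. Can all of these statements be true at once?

The headliner ends at 20:01 − 67 min = 18:54.
The intermission ends at 18:54 − 180 min = 15:54.
The headliner starts at 15:54 + 150 min = 18:24.
The intermission starts at 18:24 − 173 min = 15:31.
That matches the stated 15:31, so the schedule is consistent.

Yes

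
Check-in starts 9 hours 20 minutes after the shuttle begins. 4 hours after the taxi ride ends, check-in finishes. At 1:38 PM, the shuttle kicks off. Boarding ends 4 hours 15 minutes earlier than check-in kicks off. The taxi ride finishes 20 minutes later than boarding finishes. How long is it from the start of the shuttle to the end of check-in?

Check-in starts at 1:38 PM + 560 min = 10:58 PM.
Boarding ends at 10:58 PM − 255 min = 6:43 PM.
The taxi ride ends at 6:43 PM + 20 min = 7:03 PM.
Check-in ends at 7:03 PM + 240 min = 11:03 PM.
From 1:38 PM to 11:03 PM is 565 minutes.

565 minutes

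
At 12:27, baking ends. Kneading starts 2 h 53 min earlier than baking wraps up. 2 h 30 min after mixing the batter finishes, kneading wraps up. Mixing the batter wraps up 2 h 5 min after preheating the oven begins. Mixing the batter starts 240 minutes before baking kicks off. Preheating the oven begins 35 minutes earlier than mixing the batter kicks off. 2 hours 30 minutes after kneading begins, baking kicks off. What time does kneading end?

Kneading starts at 12:27 − 173 min = 09:34.
Baking starts at 09:34 + 150 min = 12:04.
Mixing the batter starts at 12:04 − 240 min = 08:04.
Preheating the oven starts at 08:04 − 35 min = 07:29.
Mixing the batter ends at 07:29 + 125 min = 09:34.
Kneading ends at 09:34 + 150 min = 12:04.

12:04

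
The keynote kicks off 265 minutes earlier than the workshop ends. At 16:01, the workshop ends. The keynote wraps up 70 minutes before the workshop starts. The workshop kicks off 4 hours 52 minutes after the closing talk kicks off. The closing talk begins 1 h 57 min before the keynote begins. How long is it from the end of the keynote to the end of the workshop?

The keynote starts at 16:01 − 265 min = 11:36.
The closing talk starts at 11:36 − 117 min = 09:39.
The workshop starts at 09:39 + 292 min = 14:31.
The keynote ends at 14:31 − 70 min = 13:21.
From 13:21 to 16:01 is 160 minutes.

160 minutes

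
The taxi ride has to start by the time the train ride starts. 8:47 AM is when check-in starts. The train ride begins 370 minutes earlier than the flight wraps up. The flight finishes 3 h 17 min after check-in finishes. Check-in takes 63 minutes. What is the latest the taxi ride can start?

6:57 AM

Check-in ends at 8:47 AM + 63 min = 9:50 AM.
The flight ends at 9:50 AM + 197 min = 1:07 PM.
The train ride starts at 1:07 PM − 370 min = 6:57 AM.
The taxi ride is bounded by the train ride, so the latest it can start is 6:57 AM.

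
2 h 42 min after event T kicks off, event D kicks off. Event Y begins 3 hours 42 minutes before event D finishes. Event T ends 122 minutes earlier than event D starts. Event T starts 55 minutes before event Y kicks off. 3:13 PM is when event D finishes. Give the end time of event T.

11:16 AM

Event Y starts at 3:13 PM − 222 min = 11:31 AM.
Event T starts at 11:31 AM − 55 min = 10:36 AM.
Event D starts at 10:36 AM + 162 min = 1:18 PM.
Event T ends at 1:18 PM − 122 min = 11:16 AM.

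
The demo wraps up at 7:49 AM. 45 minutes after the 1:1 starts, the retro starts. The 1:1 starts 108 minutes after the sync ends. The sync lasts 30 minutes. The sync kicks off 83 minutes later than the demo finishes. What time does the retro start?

The sync starts at 7:49 AM + 83 min = 9:12 AM.
The sync ends at 9:12 AM + 30 min = 9:42 AM.
The 1:1 starts at 9:42 AM + 108 min = 11:30 AM.
The retro starts at 11:30 AM + 45 min = 12:15 PM.

12:15 PM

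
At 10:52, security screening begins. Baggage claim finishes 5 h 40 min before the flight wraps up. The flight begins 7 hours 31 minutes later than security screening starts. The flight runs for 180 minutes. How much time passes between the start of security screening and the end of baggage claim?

The flight starts at 10:52 + 451 min = 18:23.
The flight ends at 18:23 + 180 min = 21:23.
Baggage claim ends at 21:23 − 340 min = 15:43.
From 10:52 to 15:43 is 4 hours 51 minutes.

4 hours 51 minutes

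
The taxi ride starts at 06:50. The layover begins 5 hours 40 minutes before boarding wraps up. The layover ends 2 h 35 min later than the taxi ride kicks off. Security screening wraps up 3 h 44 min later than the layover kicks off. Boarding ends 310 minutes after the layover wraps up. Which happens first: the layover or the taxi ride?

The layover ends at 06:50 + 155 min = 09:25.
Boarding ends at 09:25 + 310 min = 14:35.
The layover starts at 14:35 − 340 min = 08:55.
The layover starts at 08:55 and the taxi ride starts at 06:50, so the taxi ride is first.

the taxi ride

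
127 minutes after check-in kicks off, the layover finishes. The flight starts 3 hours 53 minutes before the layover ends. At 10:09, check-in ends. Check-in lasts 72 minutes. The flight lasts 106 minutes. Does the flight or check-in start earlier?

Check-in starts at 10:09 − 72 min = 08:57.
The layover ends at 08:57 + 127 min = 11:04.
The flight starts at 11:04 − 233 min = 07:11.
The flight starts at 07:11 and check-in starts at 08:57, so the flight is first.

the flight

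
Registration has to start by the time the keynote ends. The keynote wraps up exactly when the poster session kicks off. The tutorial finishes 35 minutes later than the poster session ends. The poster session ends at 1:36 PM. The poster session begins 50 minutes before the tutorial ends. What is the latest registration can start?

1:21 PM

The tutorial ends at 1:36 PM + 35 min = 2:11 PM.
The poster session starts at 2:11 PM − 50 min = 1:21 PM.
So the keynote ends at 1:21 PM.
Registration is bounded by the keynote, so the latest it can start is 1:21 PM.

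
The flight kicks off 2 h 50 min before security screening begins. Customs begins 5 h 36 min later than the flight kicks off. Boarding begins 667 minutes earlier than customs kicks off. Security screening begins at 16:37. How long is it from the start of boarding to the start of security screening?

8 h 21 min

The flight starts at 16:37 − 170 min = 13:47.
Customs starts at 13:47 + 336 min = 19:23.
Boarding starts at 19:23 − 667 min = 08:16.
From 08:16 to 16:37 is 8 h 21 min.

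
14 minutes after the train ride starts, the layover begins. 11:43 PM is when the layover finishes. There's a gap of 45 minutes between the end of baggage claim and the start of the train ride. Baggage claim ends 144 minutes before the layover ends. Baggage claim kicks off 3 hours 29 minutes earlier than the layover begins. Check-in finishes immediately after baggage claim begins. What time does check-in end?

6:49 PM

Baggage claim ends at 11:43 PM − 144 min = 9:19 PM.
The train ride starts at 9:19 PM + 45 min = 10:04 PM.
The layover starts at 10:04 PM + 14 min = 10:18 PM.
Baggage claim starts at 10:18 PM − 209 min = 6:49 PM.
So check-in ends at 6:49 PM.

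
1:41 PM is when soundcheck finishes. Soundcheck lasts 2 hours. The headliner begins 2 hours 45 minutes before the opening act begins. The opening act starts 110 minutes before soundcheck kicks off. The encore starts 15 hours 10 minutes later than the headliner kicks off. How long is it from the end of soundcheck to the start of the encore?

Soundcheck starts at 1:41 PM − 120 min = 11:41 AM.
The opening act starts at 11:41 AM − 110 min = 9:51 AM.
The headliner starts at 9:51 AM − 165 min = 7:06 AM.
The encore starts at 7:06 AM + 910 min = 10:16 PM.
From 1:41 PM to 10:16 PM is 515 minutes.

515 minutes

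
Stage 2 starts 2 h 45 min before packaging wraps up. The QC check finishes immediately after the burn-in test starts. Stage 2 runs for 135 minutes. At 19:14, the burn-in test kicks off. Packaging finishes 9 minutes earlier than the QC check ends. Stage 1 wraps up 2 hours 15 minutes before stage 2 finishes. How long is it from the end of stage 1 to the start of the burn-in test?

The QC check ends at 19:14.
Packaging ends at 19:14 − 9 min = 19:05.
Stage 2 starts at 19:05 − 165 min = 16:20.
Stage 2 ends at 16:20 + 135 min = 18:35.
Stage 1 ends at 18:35 − 135 min = 16:20.
From 16:20 to 19:14 is 174 minutes.

174 minutes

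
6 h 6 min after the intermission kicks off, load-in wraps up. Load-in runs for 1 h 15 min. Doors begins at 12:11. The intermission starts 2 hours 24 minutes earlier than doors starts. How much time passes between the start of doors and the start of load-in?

The intermission starts at 12:11 − 144 min = 09:47.
Load-in ends at 09:47 + 366 min = 15:53.
Load-in starts at 15:53 − 75 min = 14:38.
From 12:11 to 14:38 is 2 hours 27 minutes.

2 hours 27 minutes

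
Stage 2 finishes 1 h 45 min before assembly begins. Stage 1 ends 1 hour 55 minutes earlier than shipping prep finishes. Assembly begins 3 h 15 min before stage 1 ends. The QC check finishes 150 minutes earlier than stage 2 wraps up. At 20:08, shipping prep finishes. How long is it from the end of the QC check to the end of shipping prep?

565 minutes

Stage 1 ends at 20:08 − 115 min = 18:13.
Assembly starts at 18:13 − 195 min = 14:58.
Stage 2 ends at 14:58 − 105 min = 13:13.
The QC check ends at 13:13 − 150 min = 10:43.
From 10:43 to 20:08 is 565 minutes.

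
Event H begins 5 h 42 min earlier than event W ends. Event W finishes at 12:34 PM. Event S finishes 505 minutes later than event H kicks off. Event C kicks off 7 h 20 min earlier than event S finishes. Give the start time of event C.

Event H starts at 12:34 PM − 342 min = 6:52 AM.
Event S ends at 6:52 AM + 505 min = 3:17 PM.
Event C starts at 3:17 PM − 440 min = 7:57 AM.

7:57 AM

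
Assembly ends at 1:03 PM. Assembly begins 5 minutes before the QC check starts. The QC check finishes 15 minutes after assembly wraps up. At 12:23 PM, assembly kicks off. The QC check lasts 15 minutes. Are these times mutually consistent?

The QC check ends at 1:03 PM + 15 min = 1:18 PM.
The QC check starts at 1:18 PM − 15 min = 1:03 PM.
Assembly starts at 1:03 PM − 5 min = 12:58 PM.
But assembly is also said to start at 12:23 PM — a 35-minute conflict.

No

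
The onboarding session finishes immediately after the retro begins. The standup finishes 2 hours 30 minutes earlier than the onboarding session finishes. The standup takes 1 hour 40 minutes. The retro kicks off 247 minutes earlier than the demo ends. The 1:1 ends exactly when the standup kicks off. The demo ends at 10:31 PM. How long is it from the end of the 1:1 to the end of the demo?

497 minutes

The retro starts at 10:31 PM − 247 min = 6:24 PM.
So the onboarding session ends at 6:24 PM.
The standup ends at 6:24 PM − 150 min = 3:54 PM.
The standup starts at 3:54 PM − 100 min = 2:14 PM.
So the 1:1 ends at 2:14 PM.
From 2:14 PM to 10:31 PM is 497 minutes.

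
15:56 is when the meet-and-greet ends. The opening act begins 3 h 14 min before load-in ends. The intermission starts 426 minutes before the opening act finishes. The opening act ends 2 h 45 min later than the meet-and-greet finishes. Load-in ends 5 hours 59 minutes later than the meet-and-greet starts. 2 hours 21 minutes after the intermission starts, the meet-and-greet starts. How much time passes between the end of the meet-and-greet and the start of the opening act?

The opening act ends at 15:56 + 165 min = 18:41.
The intermission starts at 18:41 − 426 min = 11:35.
The meet-and-greet starts at 11:35 + 141 min = 13:56.
Load-in ends at 13:56 + 359 min = 19:55.
The opening act starts at 19:55 − 194 min = 16:41.
From 15:56 to 16:41 is 45 minutes.

45 minutes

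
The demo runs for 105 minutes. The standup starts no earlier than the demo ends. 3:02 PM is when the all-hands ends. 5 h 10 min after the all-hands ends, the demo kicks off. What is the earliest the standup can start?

The demo starts at 3:02 PM + 310 min = 8:12 PM.
The demo ends at 8:12 PM + 105 min = 9:57 PM.
The standup is bounded by the demo, so the earliest it can start is 9:57 PM.

9:57 PM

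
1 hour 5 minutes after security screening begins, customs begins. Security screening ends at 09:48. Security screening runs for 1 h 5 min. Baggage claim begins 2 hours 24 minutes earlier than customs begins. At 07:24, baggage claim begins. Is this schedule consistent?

Security screening starts at 09:48 − 65 min = 08:43.
Customs starts at 08:43 + 65 min = 09:48.
Baggage claim starts at 09:48 − 144 min = 07:24.
That matches the stated 07:24, so the schedule is consistent.

Yes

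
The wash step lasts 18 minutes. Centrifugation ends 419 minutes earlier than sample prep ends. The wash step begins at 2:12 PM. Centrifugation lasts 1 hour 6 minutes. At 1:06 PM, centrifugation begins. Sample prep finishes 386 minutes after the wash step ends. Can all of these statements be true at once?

The wash step ends at 2:12 PM + 18 min = 2:30 PM.
Sample prep ends at 2:30 PM + 386 min = 8:56 PM.
Centrifugation ends at 8:56 PM − 419 min = 1:57 PM.
Centrifugation starts at 1:57 PM − 66 min = 12:51 PM.
But centrifugation is also said to start at 1:06 PM — a 15-minute conflict.

No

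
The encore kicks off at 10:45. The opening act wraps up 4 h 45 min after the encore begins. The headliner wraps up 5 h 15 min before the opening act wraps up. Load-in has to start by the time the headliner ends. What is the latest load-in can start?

10:15

The opening act ends at 10:45 + 285 min = 15:30.
The headliner ends at 15:30 − 315 min = 10:15.
Load-in is bounded by the headliner, so the latest it can start is 10:15.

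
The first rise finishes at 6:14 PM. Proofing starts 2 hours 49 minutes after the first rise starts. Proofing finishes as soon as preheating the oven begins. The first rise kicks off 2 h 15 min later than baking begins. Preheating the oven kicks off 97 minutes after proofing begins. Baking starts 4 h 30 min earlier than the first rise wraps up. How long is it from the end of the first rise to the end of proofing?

Baking starts at 6:14 PM − 270 min = 1:44 PM.
The first rise starts at 1:44 PM + 135 min = 3:59 PM.
Proofing starts at 3:59 PM + 169 min = 6:48 PM.
Preheating the oven starts at 6:48 PM + 97 min = 8:25 PM.
So proofing ends at 8:25 PM.
From 6:14 PM to 8:25 PM is 131 minutes.

131 minutes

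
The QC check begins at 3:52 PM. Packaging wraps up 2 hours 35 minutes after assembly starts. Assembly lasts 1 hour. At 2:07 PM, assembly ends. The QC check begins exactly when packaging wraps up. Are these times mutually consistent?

No

Assembly starts at 2:07 PM − 60 min = 1:07 PM.
Packaging ends at 1:07 PM + 155 min = 3:42 PM.
So the QC check starts at 3:42 PM.
But the QC check is also said to start at 3:52 PM — a 10-minute conflict.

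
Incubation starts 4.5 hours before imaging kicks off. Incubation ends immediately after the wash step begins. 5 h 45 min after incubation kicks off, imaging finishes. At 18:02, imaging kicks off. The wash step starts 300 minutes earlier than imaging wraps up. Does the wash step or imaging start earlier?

the wash step

Incubation starts at 18:02 − 270 min = 13:32.
Imaging ends at 13:32 + 345 min = 19:17.
The wash step starts at 19:17 − 300 min = 14:17.
The wash step starts at 14:17 and imaging starts at 18:02, so the wash step is first.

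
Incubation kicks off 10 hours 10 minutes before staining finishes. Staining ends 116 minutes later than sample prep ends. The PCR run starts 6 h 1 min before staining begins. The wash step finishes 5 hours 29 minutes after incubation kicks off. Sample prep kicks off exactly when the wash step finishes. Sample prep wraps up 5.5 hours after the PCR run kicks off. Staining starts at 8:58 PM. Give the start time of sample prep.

5:42 PM

The PCR run starts at 8:58 PM − 361 min = 2:57 PM.
Sample prep ends at 2:57 PM + 330 min = 8:27 PM.
Staining ends at 8:27 PM + 116 min = 10:23 PM.
Incubation starts at 10:23 PM − 610 min = 12:13 PM.
The wash step ends at 12:13 PM + 329 min = 5:42 PM.
So sample prep starts at 5:42 PM.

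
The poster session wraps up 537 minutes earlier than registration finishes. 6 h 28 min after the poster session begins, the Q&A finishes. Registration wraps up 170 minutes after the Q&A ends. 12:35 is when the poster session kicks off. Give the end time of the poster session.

12:56

The Q&A ends at 12:35 + 388 min = 19:03.
Registration ends at 19:03 + 170 min = 21:53.
The poster session ends at 21:53 − 537 min = 12:56.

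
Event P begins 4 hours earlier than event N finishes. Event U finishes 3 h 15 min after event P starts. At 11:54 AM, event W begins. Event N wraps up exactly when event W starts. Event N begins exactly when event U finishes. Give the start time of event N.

11:09 AM

Event N ends at 11:54 AM.
Event P starts at 11:54 AM − 240 min = 7:54 AM.
Event U ends at 7:54 AM + 195 min = 11:09 AM.
So event N starts at 11:09 AM.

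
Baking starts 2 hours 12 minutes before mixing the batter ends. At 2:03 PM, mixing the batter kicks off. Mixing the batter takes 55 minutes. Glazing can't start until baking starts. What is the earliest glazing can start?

Mixing the batter ends at 2:03 PM + 55 min = 2:58 PM.
Baking starts at 2:58 PM − 132 min = 12:46 PM.
Glazing is bounded by baking, so the earliest it can start is 12:46 PM.

12:46 PM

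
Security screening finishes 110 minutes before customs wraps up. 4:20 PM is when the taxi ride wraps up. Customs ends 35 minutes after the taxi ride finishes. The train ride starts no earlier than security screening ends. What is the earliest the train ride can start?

Customs ends at 4:20 PM + 35 min = 4:55 PM.
Security screening ends at 4:55 PM − 110 min = 3:05 PM.
The train ride is bounded by security screening, so the earliest it can start is 3:05 PM.

3:05 PM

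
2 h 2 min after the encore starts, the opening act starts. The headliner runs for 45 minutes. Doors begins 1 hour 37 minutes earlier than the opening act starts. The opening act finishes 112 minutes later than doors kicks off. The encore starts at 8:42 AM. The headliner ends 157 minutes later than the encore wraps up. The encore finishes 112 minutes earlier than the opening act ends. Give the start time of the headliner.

The opening act starts at 8:42 AM + 122 min = 10:44 AM.
Doors starts at 10:44 AM − 97 min = 9:07 AM.
The opening act ends at 9:07 AM + 112 min = 10:59 AM.
The encore ends at 10:59 AM − 112 min = 9:07 AM.
The headliner ends at 9:07 AM + 157 min = 11:44 AM.
The headliner starts at 11:44 AM − 45 min = 10:59 AM.

10:59 AM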